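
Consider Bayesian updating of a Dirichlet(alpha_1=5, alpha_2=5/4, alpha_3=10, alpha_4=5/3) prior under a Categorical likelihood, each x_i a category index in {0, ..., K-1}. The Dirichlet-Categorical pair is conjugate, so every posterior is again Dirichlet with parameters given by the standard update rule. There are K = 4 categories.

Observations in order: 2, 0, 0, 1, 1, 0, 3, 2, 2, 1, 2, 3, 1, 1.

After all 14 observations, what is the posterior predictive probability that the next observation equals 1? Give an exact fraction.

75/383

obs 1: x=2 → posterior Dirichlet(5, 5/4, 11, 5/3)
obs 2: x=0 → posterior Dirichlet(6, 5/4, 11, 5/3)
obs 3: x=0 → posterior Dirichlet(7, 5/4, 11, 5/3)
obs 4: x=1 → posterior Dirichlet(7, 9/4, 11, 5/3)
obs 5: x=1 → posterior Dirichlet(7, 13/4, 11, 5/3)
obs 6: x=0 → posterior Dirichlet(8, 13/4, 11, 5/3)
obs 7: x=3 → posterior Dirichlet(8, 13/4, 11, 8/3)
obs 8: x=2 → posterior Dirichlet(8, 13/4, 12, 8/3)
obs 9: x=2 → posterior Dirichlet(8, 13/4, 13, 8/3)
obs 10: x=1 → posterior Dirichlet(8, 17/4, 13, 8/3)
obs 11: x=2 → posterior Dirichlet(8, 17/4, 14, 8/3)
obs 12: x=3 → posterior Dirichlet(8, 17/4, 14, 11/3)
obs 13: x=1 → posterior Dirichlet(8, 21/4, 14, 11/3)
obs 14: x=1 → posterior Dirichlet(8, 25/4, 14, 11/3)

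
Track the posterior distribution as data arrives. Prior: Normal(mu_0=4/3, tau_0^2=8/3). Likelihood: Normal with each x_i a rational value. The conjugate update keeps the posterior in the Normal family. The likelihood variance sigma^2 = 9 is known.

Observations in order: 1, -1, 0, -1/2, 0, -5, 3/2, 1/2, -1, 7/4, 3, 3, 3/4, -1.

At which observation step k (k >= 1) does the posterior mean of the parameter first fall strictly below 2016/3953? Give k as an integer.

obs 1: x=1 → posterior Normal(44/35, 72/35)
obs 2: x=-1 → posterior Normal(36/43, 72/43)
obs 3: x=0 → posterior Normal(12/17, 24/17)
obs 4: x=-1/2 → posterior Normal(32/59, 72/59)
obs 5: x=0 → posterior Normal(32/67, 72/67)
obs 6: x=-5 → posterior Normal(-8/75, 24/25)
obs 7: x=3/2 → posterior Normal(4/83, 72/83)
obs 8: x=1/2 → posterior Normal(8/91, 72/91)
obs 9: x=-1 → posterior Normal(0, 8/11)
obs 10: x=7/4 → posterior Normal(14/107, 72/107)
obs 11: x=3 → posterior Normal(38/115, 72/115)
obs 12: x=3 → posterior Normal(62/123, 24/41)
obs 13: x=3/4 → posterior Normal(68/131, 72/131)
obs 14: x=-1 → posterior Normal(60/139, 72/139)

k = 5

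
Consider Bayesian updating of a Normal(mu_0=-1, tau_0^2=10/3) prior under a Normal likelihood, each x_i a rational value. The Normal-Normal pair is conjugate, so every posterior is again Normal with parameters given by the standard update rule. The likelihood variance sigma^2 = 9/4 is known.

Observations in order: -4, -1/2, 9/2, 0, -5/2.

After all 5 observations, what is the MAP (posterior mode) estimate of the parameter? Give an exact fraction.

obs 1: x=-4 → posterior Normal(-187/67, 90/67)
obs 2: x=-1/2 → posterior Normal(-207/107, 90/107)
obs 3: x=9/2 → posterior Normal(-9/49, 30/49)
obs 4: x=0 → posterior Normal(-27/187, 90/187)
obs 5: x=-5/2 → posterior Normal(-127/227, 90/227)

-127/227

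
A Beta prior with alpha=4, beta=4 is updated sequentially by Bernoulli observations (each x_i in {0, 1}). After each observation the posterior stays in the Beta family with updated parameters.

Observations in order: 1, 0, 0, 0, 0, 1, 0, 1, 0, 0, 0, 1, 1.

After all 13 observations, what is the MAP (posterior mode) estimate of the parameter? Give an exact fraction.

8/19

obs 1: x=1 → posterior Beta(5, 4)
obs 2: x=0 → posterior Beta(5, 5)
obs 3: x=0 → posterior Beta(5, 6)
obs 4: x=0 → posterior Beta(5, 7)
obs 5: x=0 → posterior Beta(5, 8)
obs 6: x=1 → posterior Beta(6, 8)
obs 7: x=0 → posterior Beta(6, 9)
obs 8: x=1 → posterior Beta(7, 9)
obs 9: x=0 → posterior Beta(7, 10)
obs 10: x=0 → posterior Beta(7, 11)
obs 11: x=0 → posterior Beta(7, 12)
obs 12: x=1 → posterior Beta(8, 12)
obs 13: x=1 → posterior Beta(9, 12)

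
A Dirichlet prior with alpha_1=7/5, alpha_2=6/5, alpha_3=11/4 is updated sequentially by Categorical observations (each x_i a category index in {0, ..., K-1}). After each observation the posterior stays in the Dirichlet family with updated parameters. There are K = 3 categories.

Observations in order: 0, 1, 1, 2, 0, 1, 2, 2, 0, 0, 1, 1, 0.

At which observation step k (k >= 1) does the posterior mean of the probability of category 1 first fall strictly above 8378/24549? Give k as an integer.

k = 3

obs 1: x=0 → posterior Dirichlet(12/5, 6/5, 11/4)
obs 2: x=1 → posterior Dirichlet(12/5, 11/5, 11/4)
obs 3: x=1 → posterior Dirichlet(12/5, 16/5, 11/4)
obs 4: x=2 → posterior Dirichlet(12/5, 16/5, 15/4)
obs 5: x=0 → posterior Dirichlet(17/5, 16/5, 15/4)
obs 6: x=1 → posterior Dirichlet(17/5, 21/5, 15/4)
obs 7: x=2 → posterior Dirichlet(17/5, 21/5, 19/4)
obs 8: x=2 → posterior Dirichlet(17/5, 21/5, 23/4)
obs 9: x=0 → posterior Dirichlet(22/5, 21/5, 23/4)
obs 10: x=0 → posterior Dirichlet(27/5, 21/5, 23/4)
obs 11: x=1 → posterior Dirichlet(27/5, 26/5, 23/4)
obs 12: x=1 → posterior Dirichlet(27/5, 31/5, 23/4)
obs 13: x=0 → posterior Dirichlet(32/5, 31/5, 23/4)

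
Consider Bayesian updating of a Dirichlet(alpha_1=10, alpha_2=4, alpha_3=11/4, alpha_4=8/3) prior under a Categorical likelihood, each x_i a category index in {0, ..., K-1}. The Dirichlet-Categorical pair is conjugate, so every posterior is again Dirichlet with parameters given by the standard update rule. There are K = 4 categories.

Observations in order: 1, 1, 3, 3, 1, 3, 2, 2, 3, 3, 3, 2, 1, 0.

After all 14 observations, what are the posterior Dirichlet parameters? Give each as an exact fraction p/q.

obs 1: x=1 → posterior Dirichlet(10, 5, 11/4, 8/3)
obs 2: x=1 → posterior Dirichlet(10, 6, 11/4, 8/3)
obs 3: x=3 → posterior Dirichlet(10, 6, 11/4, 11/3)
obs 4: x=3 → posterior Dirichlet(10, 6, 11/4, 14/3)
obs 5: x=1 → posterior Dirichlet(10, 7, 11/4, 14/3)
obs 6: x=3 → posterior Dirichlet(10, 7, 11/4, 17/3)
obs 7: x=2 → posterior Dirichlet(10, 7, 15/4, 17/3)
obs 8: x=2 → posterior Dirichlet(10, 7, 19/4, 17/3)
obs 9: x=3 → posterior Dirichlet(10, 7, 19/4, 20/3)
obs 10: x=3 → posterior Dirichlet(10, 7, 19/4, 23/3)
obs 11: x=3 → posterior Dirichlet(10, 7, 19/4, 26/3)
obs 12: x=2 → posterior Dirichlet(10, 7, 23/4, 26/3)
obs 13: x=1 → posterior Dirichlet(10, 8, 23/4, 26/3)
obs 14: x=0 → posterior Dirichlet(11, 8, 23/4, 26/3)

alpha_1=11, alpha_2=8, alpha_3=23/4, alpha_4=26/3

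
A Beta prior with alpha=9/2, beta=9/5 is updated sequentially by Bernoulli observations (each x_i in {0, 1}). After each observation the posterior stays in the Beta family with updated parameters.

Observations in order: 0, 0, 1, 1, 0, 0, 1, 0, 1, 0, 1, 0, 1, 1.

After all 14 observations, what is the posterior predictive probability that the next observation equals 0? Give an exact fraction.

obs 1: x=0 → posterior Beta(9/2, 14/5)
obs 2: x=0 → posterior Beta(9/2, 19/5)
obs 3: x=1 → posterior Beta(11/2, 19/5)
obs 4: x=1 → posterior Beta(13/2, 19/5)
obs 5: x=0 → posterior Beta(13/2, 24/5)
obs 6: x=0 → posterior Beta(13/2, 29/5)
obs 7: x=1 → posterior Beta(15/2, 29/5)
obs 8: x=0 → posterior Beta(15/2, 34/5)
obs 9: x=1 → posterior Beta(17/2, 34/5)
obs 10: x=0 → posterior Beta(17/2, 39/5)
obs 11: x=1 → posterior Beta(19/2, 39/5)
obs 12: x=0 → posterior Beta(19/2, 44/5)
obs 13: x=1 → posterior Beta(21/2, 44/5)
obs 14: x=1 → posterior Beta(23/2, 44/5)

88/203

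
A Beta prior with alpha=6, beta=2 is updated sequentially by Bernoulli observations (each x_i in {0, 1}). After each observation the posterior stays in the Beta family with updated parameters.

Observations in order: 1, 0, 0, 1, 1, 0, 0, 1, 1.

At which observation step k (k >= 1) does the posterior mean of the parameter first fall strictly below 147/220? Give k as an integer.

k = 3

obs 1: x=1 → posterior Beta(7, 2)
obs 2: x=0 → posterior Beta(7, 3)
obs 3: x=0 → posterior Beta(7, 4)
obs 4: x=1 → posterior Beta(8, 4)
obs 5: x=1 → posterior Beta(9, 4)
obs 6: x=0 → posterior Beta(9, 5)
obs 7: x=0 → posterior Beta(9, 6)
obs 8: x=1 → posterior Beta(10, 6)
obs 9: x=1 → posterior Beta(11, 6)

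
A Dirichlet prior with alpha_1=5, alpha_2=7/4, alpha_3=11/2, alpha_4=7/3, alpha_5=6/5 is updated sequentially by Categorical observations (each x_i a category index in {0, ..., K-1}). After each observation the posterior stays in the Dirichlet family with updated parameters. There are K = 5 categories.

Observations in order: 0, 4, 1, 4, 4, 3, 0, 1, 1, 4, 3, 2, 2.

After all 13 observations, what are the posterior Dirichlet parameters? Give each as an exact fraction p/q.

alpha_1=7, alpha_2=19/4, alpha_3=15/2, alpha_4=13/3, alpha_5=26/5

obs 1: x=0 → posterior Dirichlet(6, 7/4, 11/2, 7/3, 6/5)
obs 2: x=4 → posterior Dirichlet(6, 7/4, 11/2, 7/3, 11/5)
obs 3: x=1 → posterior Dirichlet(6, 11/4, 11/2, 7/3, 11/5)
obs 4: x=4 → posterior Dirichlet(6, 11/4, 11/2, 7/3, 16/5)
obs 5: x=4 → posterior Dirichlet(6, 11/4, 11/2, 7/3, 21/5)
obs 6: x=3 → posterior Dirichlet(6, 11/4, 11/2, 10/3, 21/5)
obs 7: x=0 → posterior Dirichlet(7, 11/4, 11/2, 10/3, 21/5)
obs 8: x=1 → posterior Dirichlet(7, 15/4, 11/2, 10/3, 21/5)
obs 9: x=1 → posterior Dirichlet(7, 19/4, 11/2, 10/3, 21/5)
obs 10: x=4 → posterior Dirichlet(7, 19/4, 11/2, 10/3, 26/5)
obs 11: x=3 → posterior Dirichlet(7, 19/4, 11/2, 13/3, 26/5)
obs 12: x=2 → posterior Dirichlet(7, 19/4, 13/2, 13/3, 26/5)
obs 13: x=2 → posterior Dirichlet(7, 19/4, 15/2, 13/3, 26/5)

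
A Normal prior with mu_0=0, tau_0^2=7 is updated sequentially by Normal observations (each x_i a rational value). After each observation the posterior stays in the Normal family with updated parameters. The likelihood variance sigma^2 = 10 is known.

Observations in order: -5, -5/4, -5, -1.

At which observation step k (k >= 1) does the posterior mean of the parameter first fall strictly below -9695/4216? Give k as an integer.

obs 1: x=-5 → posterior Normal(-35/17, 70/17)
obs 2: x=-5/4 → posterior Normal(-175/96, 35/12)
obs 3: x=-5 → posterior Normal(-315/124, 70/31)
obs 4: x=-1 → posterior Normal(-343/152, 35/19)

k = 3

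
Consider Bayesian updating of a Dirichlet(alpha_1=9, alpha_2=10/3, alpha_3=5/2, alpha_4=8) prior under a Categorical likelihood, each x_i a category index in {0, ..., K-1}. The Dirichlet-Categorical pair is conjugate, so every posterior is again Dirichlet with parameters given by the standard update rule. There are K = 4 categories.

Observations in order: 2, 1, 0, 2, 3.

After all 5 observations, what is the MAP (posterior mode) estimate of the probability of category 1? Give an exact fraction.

20/143

obs 1: x=2 → posterior Dirichlet(9, 10/3, 7/2, 8)
obs 2: x=1 → posterior Dirichlet(9, 13/3, 7/2, 8)
obs 3: x=0 → posterior Dirichlet(10, 13/3, 7/2, 8)
obs 4: x=2 → posterior Dirichlet(10, 13/3, 9/2, 8)
obs 5: x=3 → posterior Dirichlet(10, 13/3, 9/2, 9)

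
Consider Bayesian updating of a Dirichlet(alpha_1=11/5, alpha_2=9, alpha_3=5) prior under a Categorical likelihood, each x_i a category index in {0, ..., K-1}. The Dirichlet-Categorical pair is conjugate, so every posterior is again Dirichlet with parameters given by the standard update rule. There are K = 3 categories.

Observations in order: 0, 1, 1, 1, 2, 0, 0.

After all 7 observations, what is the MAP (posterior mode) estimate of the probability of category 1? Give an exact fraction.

55/101

obs 1: x=0 → posterior Dirichlet(16/5, 9, 5)
obs 2: x=1 → posterior Dirichlet(16/5, 10, 5)
obs 3: x=1 → posterior Dirichlet(16/5, 11, 5)
obs 4: x=1 → posterior Dirichlet(16/5, 12, 5)
obs 5: x=2 → posterior Dirichlet(16/5, 12, 6)
obs 6: x=0 → posterior Dirichlet(21/5, 12, 6)
obs 7: x=0 → posterior Dirichlet(26/5, 12, 6)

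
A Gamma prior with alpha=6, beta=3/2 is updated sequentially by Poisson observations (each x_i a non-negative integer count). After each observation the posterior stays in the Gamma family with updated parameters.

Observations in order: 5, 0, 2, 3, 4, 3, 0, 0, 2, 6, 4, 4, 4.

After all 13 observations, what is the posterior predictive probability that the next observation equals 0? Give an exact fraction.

764036153800772120872870975100124317697618171874295185415695589/13444753212776963019174122373997438185440200300120230113873520991

obs 1: x=5 → posterior Gamma(11, 5/2)
obs 2: x=0 → posterior Gamma(11, 7/2)
obs 3: x=2 → posterior Gamma(13, 9/2)
obs 4: x=3 → posterior Gamma(16, 11/2)
obs 5: x=4 → posterior Gamma(20, 13/2)
obs 6: x=3 → posterior Gamma(23, 15/2)
obs 7: x=0 → posterior Gamma(23, 17/2)
obs 8: x=0 → posterior Gamma(23, 19/2)
obs 9: x=2 → posterior Gamma(25, 21/2)
obs 10: x=6 → posterior Gamma(31, 23/2)
obs 11: x=4 → posterior Gamma(35, 25/2)
obs 12: x=4 → posterior Gamma(39, 27/2)
obs 13: x=4 → posterior Gamma(43, 29/2)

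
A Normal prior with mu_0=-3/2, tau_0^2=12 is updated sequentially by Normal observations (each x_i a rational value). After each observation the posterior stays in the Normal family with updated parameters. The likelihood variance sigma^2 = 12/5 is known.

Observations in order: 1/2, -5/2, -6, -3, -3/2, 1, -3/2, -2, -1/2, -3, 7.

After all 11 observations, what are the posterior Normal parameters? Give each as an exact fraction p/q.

obs 1: x=1/2 → posterior Normal(1/6, 2)
obs 2: x=-5/2 → posterior Normal(-23/22, 12/11)
obs 3: x=-6 → posterior Normal(-83/32, 3/4)
obs 4: x=-3 → posterior Normal(-113/42, 4/7)
obs 5: x=-3/2 → posterior Normal(-32/13, 6/13)
obs 6: x=1 → posterior Normal(-59/31, 12/31)
obs 7: x=-3/2 → posterior Normal(-133/72, 1/3)
obs 8: x=-2 → posterior Normal(-153/82, 12/41)
obs 9: x=-1/2 → posterior Normal(-79/46, 6/23)
obs 10: x=-3 → posterior Normal(-94/51, 4/17)
obs 11: x=7 → posterior Normal(-59/56, 3/14)

mu_0=-59/56, tau_0^2=3/14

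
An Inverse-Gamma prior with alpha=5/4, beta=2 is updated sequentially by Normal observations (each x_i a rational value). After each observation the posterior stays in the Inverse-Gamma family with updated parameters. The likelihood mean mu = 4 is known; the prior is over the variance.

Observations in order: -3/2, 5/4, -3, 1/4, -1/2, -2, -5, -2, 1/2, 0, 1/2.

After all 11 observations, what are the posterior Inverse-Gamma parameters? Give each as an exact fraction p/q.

alpha=27/4, beta=2549/16

obs 1: x=-3/2 → posterior Inverse-Gamma(7/4, 137/8)
obs 2: x=5/4 → posterior Inverse-Gamma(9/4, 669/32)
obs 3: x=-3 → posterior Inverse-Gamma(11/4, 1453/32)
obs 4: x=1/4 → posterior Inverse-Gamma(13/4, 839/16)
obs 5: x=-1/2 → posterior Inverse-Gamma(15/4, 1001/16)
obs 6: x=-2 → posterior Inverse-Gamma(17/4, 1289/16)
obs 7: x=-5 → posterior Inverse-Gamma(19/4, 1937/16)
obs 8: x=-2 → posterior Inverse-Gamma(21/4, 2225/16)
obs 9: x=1/2 → posterior Inverse-Gamma(23/4, 2323/16)
obs 10: x=0 → posterior Inverse-Gamma(25/4, 2451/16)
obs 11: x=1/2 → posterior Inverse-Gamma(27/4, 2549/16)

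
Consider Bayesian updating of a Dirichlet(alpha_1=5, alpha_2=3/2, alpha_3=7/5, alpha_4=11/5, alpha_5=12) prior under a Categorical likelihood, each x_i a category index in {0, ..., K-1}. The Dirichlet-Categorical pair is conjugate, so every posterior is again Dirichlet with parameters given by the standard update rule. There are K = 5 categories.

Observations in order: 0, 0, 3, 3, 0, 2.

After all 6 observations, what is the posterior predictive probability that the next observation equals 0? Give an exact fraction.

80/281

obs 1: x=0 → posterior Dirichlet(6, 3/2, 7/5, 11/5, 12)
obs 2: x=0 → posterior Dirichlet(7, 3/2, 7/5, 11/5, 12)
obs 3: x=3 → posterior Dirichlet(7, 3/2, 7/5, 16/5, 12)
obs 4: x=3 → posterior Dirichlet(7, 3/2, 7/5, 21/5, 12)
obs 5: x=0 → posterior Dirichlet(8, 3/2, 7/5, 21/5, 12)
obs 6: x=2 → posterior Dirichlet(8, 3/2, 12/5, 21/5, 12)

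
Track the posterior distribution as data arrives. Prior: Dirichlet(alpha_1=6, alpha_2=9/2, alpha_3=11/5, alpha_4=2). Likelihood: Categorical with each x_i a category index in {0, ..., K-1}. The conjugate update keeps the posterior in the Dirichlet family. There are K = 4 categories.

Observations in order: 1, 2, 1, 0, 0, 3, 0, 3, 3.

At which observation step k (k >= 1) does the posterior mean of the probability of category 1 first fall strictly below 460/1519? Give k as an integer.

obs 1: x=1 → posterior Dirichlet(6, 11/2, 11/5, 2)
obs 2: x=2 → posterior Dirichlet(6, 11/2, 16/5, 2)
obs 3: x=1 → posterior Dirichlet(6, 13/2, 16/5, 2)
obs 4: x=0 → posterior Dirichlet(7, 13/2, 16/5, 2)
obs 5: x=0 → posterior Dirichlet(8, 13/2, 16/5, 2)
obs 6: x=3 → posterior Dirichlet(8, 13/2, 16/5, 3)
obs 7: x=0 → posterior Dirichlet(9, 13/2, 16/5, 3)
obs 8: x=3 → posterior Dirichlet(9, 13/2, 16/5, 4)
obs 9: x=3 → posterior Dirichlet(9, 13/2, 16/5, 5)

k = 7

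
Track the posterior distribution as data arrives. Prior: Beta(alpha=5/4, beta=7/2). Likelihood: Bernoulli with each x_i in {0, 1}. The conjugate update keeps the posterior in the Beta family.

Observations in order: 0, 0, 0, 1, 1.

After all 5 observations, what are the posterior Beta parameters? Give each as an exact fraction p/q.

alpha=13/4, beta=13/2

obs 1: x=0 → posterior Beta(5/4, 9/2)
obs 2: x=0 → posterior Beta(5/4, 11/2)
obs 3: x=0 → posterior Beta(5/4, 13/2)
obs 4: x=1 → posterior Beta(9/4, 13/2)
obs 5: x=1 → posterior Beta(13/4, 13/2)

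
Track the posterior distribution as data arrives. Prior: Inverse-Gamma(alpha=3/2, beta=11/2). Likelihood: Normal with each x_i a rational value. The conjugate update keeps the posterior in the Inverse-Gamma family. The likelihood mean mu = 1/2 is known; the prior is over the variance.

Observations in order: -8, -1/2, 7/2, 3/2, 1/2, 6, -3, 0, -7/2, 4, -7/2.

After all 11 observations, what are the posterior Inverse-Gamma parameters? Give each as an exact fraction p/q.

obs 1: x=-8 → posterior Inverse-Gamma(2, 333/8)
obs 2: x=-1/2 → posterior Inverse-Gamma(5/2, 337/8)
obs 3: x=7/2 → posterior Inverse-Gamma(3, 373/8)
obs 4: x=3/2 → posterior Inverse-Gamma(7/2, 377/8)
obs 5: x=1/2 → posterior Inverse-Gamma(4, 377/8)
obs 6: x=6 → posterior Inverse-Gamma(9/2, 249/4)
obs 7: x=-3 → posterior Inverse-Gamma(5, 547/8)
obs 8: x=0 → posterior Inverse-Gamma(11/2, 137/2)
obs 9: x=-7/2 → posterior Inverse-Gamma(6, 153/2)
obs 10: x=4 → posterior Inverse-Gamma(13/2, 661/8)
obs 11: x=-7/2 → posterior Inverse-Gamma(7, 725/8)

alpha=7, beta=725/8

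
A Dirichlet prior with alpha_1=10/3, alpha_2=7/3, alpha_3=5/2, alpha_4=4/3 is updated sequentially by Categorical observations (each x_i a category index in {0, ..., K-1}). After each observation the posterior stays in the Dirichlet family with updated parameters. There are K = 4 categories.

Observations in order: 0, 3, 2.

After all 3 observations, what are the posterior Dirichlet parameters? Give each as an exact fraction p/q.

obs 1: x=0 → posterior Dirichlet(13/3, 7/3, 5/2, 4/3)
obs 2: x=3 → posterior Dirichlet(13/3, 7/3, 5/2, 7/3)
obs 3: x=2 → posterior Dirichlet(13/3, 7/3, 7/2, 7/3)

alpha_1=13/3, alpha_2=7/3, alpha_3=7/2, alpha_4=7/3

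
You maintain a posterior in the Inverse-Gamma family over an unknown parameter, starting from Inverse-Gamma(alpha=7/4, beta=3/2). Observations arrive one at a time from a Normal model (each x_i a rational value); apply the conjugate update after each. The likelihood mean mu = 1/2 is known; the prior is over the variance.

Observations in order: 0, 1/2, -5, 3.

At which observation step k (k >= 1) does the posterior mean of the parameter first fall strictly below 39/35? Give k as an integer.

k = 2

obs 1: x=0 → posterior Inverse-Gamma(9/4, 13/8)
obs 2: x=1/2 → posterior Inverse-Gamma(11/4, 13/8)
obs 3: x=-5 → posterior Inverse-Gamma(13/4, 67/4)
obs 4: x=3 → posterior Inverse-Gamma(15/4, 159/8)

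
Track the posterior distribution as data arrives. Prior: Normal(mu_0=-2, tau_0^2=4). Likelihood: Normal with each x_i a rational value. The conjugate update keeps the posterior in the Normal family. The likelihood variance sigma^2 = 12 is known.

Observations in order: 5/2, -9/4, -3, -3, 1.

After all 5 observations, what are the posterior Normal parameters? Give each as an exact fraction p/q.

mu_0=-43/32, tau_0^2=3/2

obs 1: x=5/2 → posterior Normal(-7/8, 3)
obs 2: x=-9/4 → posterior Normal(-23/20, 12/5)
obs 3: x=-3 → posterior Normal(-35/24, 2)
obs 4: x=-3 → posterior Normal(-47/28, 12/7)
obs 5: x=1 → posterior Normal(-43/32, 3/2)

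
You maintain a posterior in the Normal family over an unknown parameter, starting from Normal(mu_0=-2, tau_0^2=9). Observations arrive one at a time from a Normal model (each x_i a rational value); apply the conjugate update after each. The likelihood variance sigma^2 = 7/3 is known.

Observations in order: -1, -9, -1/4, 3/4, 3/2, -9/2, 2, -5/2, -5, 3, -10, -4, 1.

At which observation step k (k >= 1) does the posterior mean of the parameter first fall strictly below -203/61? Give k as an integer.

k = 2

obs 1: x=-1 → posterior Normal(-41/34, 63/34)
obs 2: x=-9 → posterior Normal(-284/61, 63/61)
obs 3: x=-1/4 → posterior Normal(-1163/352, 63/88)
obs 4: x=3/4 → posterior Normal(-541/230, 63/115)
obs 5: x=3/2 → posterior Normal(-115/71, 63/142)
obs 6: x=-9/2 → posterior Normal(-703/338, 63/169)
obs 7: x=2 → posterior Normal(-85/56, 9/28)
obs 8: x=-5/2 → posterior Normal(-365/223, 63/223)
obs 9: x=-5 → posterior Normal(-2, 63/250)
obs 10: x=3 → posterior Normal(-419/277, 63/277)
obs 11: x=-10 → posterior Normal(-689/304, 63/304)
obs 12: x=-4 → posterior Normal(-797/331, 63/331)
obs 13: x=1 → posterior Normal(-385/179, 63/358)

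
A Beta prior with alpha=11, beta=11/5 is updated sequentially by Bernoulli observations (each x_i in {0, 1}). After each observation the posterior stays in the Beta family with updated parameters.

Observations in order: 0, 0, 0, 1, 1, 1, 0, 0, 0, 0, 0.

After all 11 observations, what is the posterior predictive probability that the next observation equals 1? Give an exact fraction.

obs 1: x=0 → posterior Beta(11, 16/5)
obs 2: x=0 → posterior Beta(11, 21/5)
obs 3: x=0 → posterior Beta(11, 26/5)
obs 4: x=1 → posterior Beta(12, 26/5)
obs 5: x=1 → posterior Beta(13, 26/5)
obs 6: x=1 → posterior Beta(14, 26/5)
obs 7: x=0 → posterior Beta(14, 31/5)
obs 8: x=0 → posterior Beta(14, 36/5)
obs 9: x=0 → posterior Beta(14, 41/5)
obs 10: x=0 → posterior Beta(14, 46/5)
obs 11: x=0 → posterior Beta(14, 51/5)

70/121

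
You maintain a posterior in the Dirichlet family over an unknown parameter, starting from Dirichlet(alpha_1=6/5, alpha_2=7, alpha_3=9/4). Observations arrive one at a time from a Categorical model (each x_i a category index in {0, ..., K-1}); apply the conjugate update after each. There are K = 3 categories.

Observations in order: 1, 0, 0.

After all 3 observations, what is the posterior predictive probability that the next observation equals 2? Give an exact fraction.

obs 1: x=1 → posterior Dirichlet(6/5, 8, 9/4)
obs 2: x=0 → posterior Dirichlet(11/5, 8, 9/4)
obs 3: x=0 → posterior Dirichlet(16/5, 8, 9/4)

45/269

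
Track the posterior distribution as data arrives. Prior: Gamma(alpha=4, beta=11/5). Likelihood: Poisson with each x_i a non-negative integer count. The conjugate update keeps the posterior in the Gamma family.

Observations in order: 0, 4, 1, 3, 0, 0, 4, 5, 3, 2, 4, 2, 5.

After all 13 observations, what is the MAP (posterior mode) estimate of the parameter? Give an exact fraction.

obs 1: x=0 → posterior Gamma(4, 16/5)
obs 2: x=4 → posterior Gamma(8, 21/5)
obs 3: x=1 → posterior Gamma(9, 26/5)
obs 4: x=3 → posterior Gamma(12, 31/5)
obs 5: x=0 → posterior Gamma(12, 36/5)
obs 6: x=0 → posterior Gamma(12, 41/5)
obs 7: x=4 → posterior Gamma(16, 46/5)
obs 8: x=5 → posterior Gamma(21, 51/5)
obs 9: x=3 → posterior Gamma(24, 56/5)
obs 10: x=2 → posterior Gamma(26, 61/5)
obs 11: x=4 → posterior Gamma(30, 66/5)
obs 12: x=2 → posterior Gamma(32, 71/5)
obs 13: x=5 → posterior Gamma(37, 76/5)

45/19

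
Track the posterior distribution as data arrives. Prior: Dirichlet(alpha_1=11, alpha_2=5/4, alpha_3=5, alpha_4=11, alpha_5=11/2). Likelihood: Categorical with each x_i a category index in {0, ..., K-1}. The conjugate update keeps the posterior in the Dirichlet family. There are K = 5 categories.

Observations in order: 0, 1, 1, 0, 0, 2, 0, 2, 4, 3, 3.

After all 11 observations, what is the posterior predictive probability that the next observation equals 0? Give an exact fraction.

obs 1: x=0 → posterior Dirichlet(12, 5/4, 5, 11, 11/2)
obs 2: x=1 → posterior Dirichlet(12, 9/4, 5, 11, 11/2)
obs 3: x=1 → posterior Dirichlet(12, 13/4, 5, 11, 11/2)
obs 4: x=0 → posterior Dirichlet(13, 13/4, 5, 11, 11/2)
obs 5: x=0 → posterior Dirichlet(14, 13/4, 5, 11, 11/2)
obs 6: x=2 → posterior Dirichlet(14, 13/4, 6, 11, 11/2)
obs 7: x=0 → posterior Dirichlet(15, 13/4, 6, 11, 11/2)
obs 8: x=2 → posterior Dirichlet(15, 13/4, 7, 11, 11/2)
obs 9: x=4 → posterior Dirichlet(15, 13/4, 7, 11, 13/2)
obs 10: x=3 → posterior Dirichlet(15, 13/4, 7, 12, 13/2)
obs 11: x=3 → posterior Dirichlet(15, 13/4, 7, 13, 13/2)

60/179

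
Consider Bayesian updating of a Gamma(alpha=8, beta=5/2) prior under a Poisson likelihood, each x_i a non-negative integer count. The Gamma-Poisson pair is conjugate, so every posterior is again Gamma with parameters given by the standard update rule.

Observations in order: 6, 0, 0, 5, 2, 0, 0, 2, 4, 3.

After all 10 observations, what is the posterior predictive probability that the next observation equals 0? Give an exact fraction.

867361737988403547205962240695953369140625/8727963568087712425891397479476727340041449

obs 1: x=6 → posterior Gamma(14, 7/2)
obs 2: x=0 → posterior Gamma(14, 9/2)
obs 3: x=0 → posterior Gamma(14, 11/2)
obs 4: x=5 → posterior Gamma(19, 13/2)
obs 5: x=2 → posterior Gamma(21, 15/2)
obs 6: x=0 → posterior Gamma(21, 17/2)
obs 7: x=0 → posterior Gamma(21, 19/2)
obs 8: x=2 → posterior Gamma(23, 21/2)
obs 9: x=4 → posterior Gamma(27, 23/2)
obs 10: x=3 → posterior Gamma(30, 25/2)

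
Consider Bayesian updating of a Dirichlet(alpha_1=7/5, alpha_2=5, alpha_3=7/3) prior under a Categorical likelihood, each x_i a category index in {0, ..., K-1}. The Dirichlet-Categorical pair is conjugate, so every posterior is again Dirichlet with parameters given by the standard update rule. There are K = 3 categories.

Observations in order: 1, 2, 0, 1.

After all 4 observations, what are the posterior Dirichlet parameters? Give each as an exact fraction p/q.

obs 1: x=1 → posterior Dirichlet(7/5, 6, 7/3)
obs 2: x=2 → posterior Dirichlet(7/5, 6, 10/3)
obs 3: x=0 → posterior Dirichlet(12/5, 6, 10/3)
obs 4: x=1 → posterior Dirichlet(12/5, 7, 10/3)

alpha_1=12/5, alpha_2=7, alpha_3=10/3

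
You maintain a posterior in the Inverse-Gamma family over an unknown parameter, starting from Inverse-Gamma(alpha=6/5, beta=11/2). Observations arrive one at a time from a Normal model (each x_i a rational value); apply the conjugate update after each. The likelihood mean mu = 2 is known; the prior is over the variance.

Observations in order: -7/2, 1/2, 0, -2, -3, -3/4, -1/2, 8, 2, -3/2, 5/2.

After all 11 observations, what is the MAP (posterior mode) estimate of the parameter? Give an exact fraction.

obs 1: x=-7/2 → posterior Inverse-Gamma(17/10, 165/8)
obs 2: x=1/2 → posterior Inverse-Gamma(11/5, 87/4)
obs 3: x=0 → posterior Inverse-Gamma(27/10, 95/4)
obs 4: x=-2 → posterior Inverse-Gamma(16/5, 127/4)
obs 5: x=-3 → posterior Inverse-Gamma(37/10, 177/4)
obs 6: x=-3/4 → posterior Inverse-Gamma(21/5, 1537/32)
obs 7: x=-1/2 → posterior Inverse-Gamma(47/10, 1637/32)
obs 8: x=8 → posterior Inverse-Gamma(26/5, 2213/32)
obs 9: x=2 → posterior Inverse-Gamma(57/10, 2213/32)
obs 10: x=-3/2 → posterior Inverse-Gamma(31/5, 2409/32)
obs 11: x=5/2 → posterior Inverse-Gamma(67/10, 2413/32)

12065/1232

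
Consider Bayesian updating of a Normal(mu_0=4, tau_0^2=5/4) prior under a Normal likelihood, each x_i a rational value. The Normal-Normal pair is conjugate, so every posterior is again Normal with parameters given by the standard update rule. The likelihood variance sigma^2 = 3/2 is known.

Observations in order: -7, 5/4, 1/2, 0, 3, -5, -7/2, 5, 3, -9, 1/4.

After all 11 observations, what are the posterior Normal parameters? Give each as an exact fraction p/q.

obs 1: x=-7 → posterior Normal(-1, 15/22)
obs 2: x=5/4 → posterior Normal(-19/64, 15/32)
obs 3: x=1/2 → posterior Normal(-3/28, 5/14)
obs 4: x=0 → posterior Normal(-9/104, 15/52)
obs 5: x=3 → posterior Normal(51/124, 15/62)
obs 6: x=-5 → posterior Normal(-49/144, 5/24)
obs 7: x=-7/2 → posterior Normal(-119/164, 15/82)
obs 8: x=5 → posterior Normal(-19/184, 15/92)
obs 9: x=3 → posterior Normal(41/204, 5/34)
obs 10: x=-9 → posterior Normal(-139/224, 15/112)
obs 11: x=1/4 → posterior Normal(-67/122, 15/122)

mu_0=-67/122, tau_0^2=15/122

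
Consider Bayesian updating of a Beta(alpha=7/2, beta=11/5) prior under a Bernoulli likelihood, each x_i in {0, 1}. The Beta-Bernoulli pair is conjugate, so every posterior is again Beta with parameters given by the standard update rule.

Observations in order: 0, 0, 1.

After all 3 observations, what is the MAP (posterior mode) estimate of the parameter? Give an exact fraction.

35/67

obs 1: x=0 → posterior Beta(7/2, 16/5)
obs 2: x=0 → posterior Beta(7/2, 21/5)
obs 3: x=1 → posterior Beta(9/2, 21/5)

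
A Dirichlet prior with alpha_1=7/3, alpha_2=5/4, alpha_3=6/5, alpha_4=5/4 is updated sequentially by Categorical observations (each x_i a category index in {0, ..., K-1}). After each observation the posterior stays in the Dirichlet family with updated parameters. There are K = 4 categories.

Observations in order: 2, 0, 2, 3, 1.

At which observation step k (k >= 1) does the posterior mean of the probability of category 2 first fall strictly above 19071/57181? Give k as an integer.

obs 1: x=2 → posterior Dirichlet(7/3, 5/4, 11/5, 5/4)
obs 2: x=0 → posterior Dirichlet(10/3, 5/4, 11/5, 5/4)
obs 3: x=2 → posterior Dirichlet(10/3, 5/4, 16/5, 5/4)
obs 4: x=3 → posterior Dirichlet(10/3, 5/4, 16/5, 9/4)
obs 5: x=1 → posterior Dirichlet(10/3, 9/4, 16/5, 9/4)

k = 3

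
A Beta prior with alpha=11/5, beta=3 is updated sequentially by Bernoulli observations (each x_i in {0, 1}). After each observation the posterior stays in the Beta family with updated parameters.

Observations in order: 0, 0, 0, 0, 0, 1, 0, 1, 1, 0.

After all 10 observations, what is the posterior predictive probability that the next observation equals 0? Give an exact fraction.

25/38

obs 1: x=0 → posterior Beta(11/5, 4)
obs 2: x=0 → posterior Beta(11/5, 5)
obs 3: x=0 → posterior Beta(11/5, 6)
obs 4: x=0 → posterior Beta(11/5, 7)
obs 5: x=0 → posterior Beta(11/5, 8)
obs 6: x=1 → posterior Beta(16/5, 8)
obs 7: x=0 → posterior Beta(16/5, 9)
obs 8: x=1 → posterior Beta(21/5, 9)
obs 9: x=1 → posterior Beta(26/5, 9)
obs 10: x=0 → posterior Beta(26/5, 10)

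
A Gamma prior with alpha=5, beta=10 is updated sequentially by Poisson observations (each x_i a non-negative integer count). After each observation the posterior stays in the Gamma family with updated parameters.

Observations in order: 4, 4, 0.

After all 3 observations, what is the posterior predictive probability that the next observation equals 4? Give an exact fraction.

obs 1: x=4 → posterior Gamma(9, 11)
obs 2: x=4 → posterior Gamma(13, 12)
obs 3: x=0 → posterior Gamma(13, 13)

19686881928496445/1088976668904685568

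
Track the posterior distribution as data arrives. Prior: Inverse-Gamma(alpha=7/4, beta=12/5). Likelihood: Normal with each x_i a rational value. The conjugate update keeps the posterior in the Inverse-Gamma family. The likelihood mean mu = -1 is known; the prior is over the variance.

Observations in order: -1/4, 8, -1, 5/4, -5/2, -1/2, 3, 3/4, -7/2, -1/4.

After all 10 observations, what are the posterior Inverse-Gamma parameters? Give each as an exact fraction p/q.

obs 1: x=-1/4 → posterior Inverse-Gamma(9/4, 429/160)
obs 2: x=8 → posterior Inverse-Gamma(11/4, 6909/160)
obs 3: x=-1 → posterior Inverse-Gamma(13/4, 6909/160)
obs 4: x=5/4 → posterior Inverse-Gamma(15/4, 3657/80)
obs 5: x=-5/2 → posterior Inverse-Gamma(17/4, 3747/80)
obs 6: x=-1/2 → posterior Inverse-Gamma(19/4, 3757/80)
obs 7: x=3 → posterior Inverse-Gamma(21/4, 4397/80)
obs 8: x=3/4 → posterior Inverse-Gamma(23/4, 9039/160)
obs 9: x=-7/2 → posterior Inverse-Gamma(25/4, 9539/160)
obs 10: x=-1/4 → posterior Inverse-Gamma(27/4, 599/10)

alpha=27/4, beta=599/10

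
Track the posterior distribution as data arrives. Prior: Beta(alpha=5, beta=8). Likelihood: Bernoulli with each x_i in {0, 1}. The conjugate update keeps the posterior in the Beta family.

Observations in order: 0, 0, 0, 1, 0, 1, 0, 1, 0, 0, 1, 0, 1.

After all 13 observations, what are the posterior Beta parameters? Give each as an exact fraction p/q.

obs 1: x=0 → posterior Beta(5, 9)
obs 2: x=0 → posterior Beta(5, 10)
obs 3: x=0 → posterior Beta(5, 11)
obs 4: x=1 → posterior Beta(6, 11)
obs 5: x=0 → posterior Beta(6, 12)
obs 6: x=1 → posterior Beta(7, 12)
obs 7: x=0 → posterior Beta(7, 13)
obs 8: x=1 → posterior Beta(8, 13)
obs 9: x=0 → posterior Beta(8, 14)
obs 10: x=0 → posterior Beta(8, 15)
obs 11: x=1 → posterior Beta(9, 15)
obs 12: x=0 → posterior Beta(9, 16)
obs 13: x=1 → posterior Beta(10, 16)

alpha=10, beta=16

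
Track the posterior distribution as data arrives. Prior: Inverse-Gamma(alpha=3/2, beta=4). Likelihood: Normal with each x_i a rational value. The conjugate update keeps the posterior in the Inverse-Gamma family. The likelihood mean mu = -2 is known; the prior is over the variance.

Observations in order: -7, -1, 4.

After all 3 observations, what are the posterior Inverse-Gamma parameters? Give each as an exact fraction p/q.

obs 1: x=-7 → posterior Inverse-Gamma(2, 33/2)
obs 2: x=-1 → posterior Inverse-Gamma(5/2, 17)
obs 3: x=4 → posterior Inverse-Gamma(3, 35)

alpha=3, beta=35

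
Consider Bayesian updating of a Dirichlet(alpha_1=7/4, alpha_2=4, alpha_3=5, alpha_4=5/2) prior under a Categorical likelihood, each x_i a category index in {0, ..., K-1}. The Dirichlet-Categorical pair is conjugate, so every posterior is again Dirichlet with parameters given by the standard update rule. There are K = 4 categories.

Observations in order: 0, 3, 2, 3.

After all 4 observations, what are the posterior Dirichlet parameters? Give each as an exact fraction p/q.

obs 1: x=0 → posterior Dirichlet(11/4, 4, 5, 5/2)
obs 2: x=3 → posterior Dirichlet(11/4, 4, 5, 7/2)
obs 3: x=2 → posterior Dirichlet(11/4, 4, 6, 7/2)
obs 4: x=3 → posterior Dirichlet(11/4, 4, 6, 9/2)

alpha_1=11/4, alpha_2=4, alpha_3=6, alpha_4=9/2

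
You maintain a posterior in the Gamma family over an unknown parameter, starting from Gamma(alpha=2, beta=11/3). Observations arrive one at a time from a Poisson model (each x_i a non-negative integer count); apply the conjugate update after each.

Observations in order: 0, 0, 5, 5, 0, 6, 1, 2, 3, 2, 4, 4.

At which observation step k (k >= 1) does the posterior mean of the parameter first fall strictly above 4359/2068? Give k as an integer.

obs 1: x=0 → posterior Gamma(2, 14/3)
obs 2: x=0 → posterior Gamma(2, 17/3)
obs 3: x=5 → posterior Gamma(7, 20/3)
obs 4: x=5 → posterior Gamma(12, 23/3)
obs 5: x=0 → posterior Gamma(12, 26/3)
obs 6: x=6 → posterior Gamma(18, 29/3)
obs 7: x=1 → posterior Gamma(19, 32/3)
obs 8: x=2 → posterior Gamma(21, 35/3)
obs 9: x=3 → posterior Gamma(24, 38/3)
obs 10: x=2 → posterior Gamma(26, 41/3)
obs 11: x=4 → posterior Gamma(30, 44/3)
obs 12: x=4 → posterior Gamma(34, 47/3)

k = 12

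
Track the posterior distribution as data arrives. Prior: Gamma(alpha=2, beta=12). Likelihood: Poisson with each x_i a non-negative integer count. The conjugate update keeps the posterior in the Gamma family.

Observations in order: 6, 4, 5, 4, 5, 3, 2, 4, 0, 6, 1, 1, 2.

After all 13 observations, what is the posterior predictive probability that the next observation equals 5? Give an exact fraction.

385092157028214752140989085051059337416745620430447161197662353515625/14015461644160483267127965282108961756118364984161973439630024422457344

obs 1: x=6 → posterior Gamma(8, 13)
obs 2: x=4 → posterior Gamma(12, 14)
obs 3: x=5 → posterior Gamma(17, 15)
obs 4: x=4 → posterior Gamma(21, 16)
obs 5: x=5 → posterior Gamma(26, 17)
obs 6: x=3 → posterior Gamma(29, 18)
obs 7: x=2 → posterior Gamma(31, 19)
obs 8: x=4 → posterior Gamma(35, 20)
obs 9: x=0 → posterior Gamma(35, 21)
obs 10: x=6 → posterior Gamma(41, 22)
obs 11: x=1 → posterior Gamma(42, 23)
obs 12: x=1 → posterior Gamma(43, 24)
obs 13: x=2 → posterior Gamma(45, 25)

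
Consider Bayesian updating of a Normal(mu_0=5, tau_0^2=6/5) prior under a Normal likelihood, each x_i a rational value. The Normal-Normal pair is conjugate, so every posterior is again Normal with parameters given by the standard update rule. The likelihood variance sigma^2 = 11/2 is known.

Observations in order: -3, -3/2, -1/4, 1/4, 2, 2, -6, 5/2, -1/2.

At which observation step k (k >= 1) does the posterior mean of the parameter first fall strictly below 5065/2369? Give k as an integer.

obs 1: x=-3 → posterior Normal(239/67, 66/67)
obs 2: x=-3/2 → posterior Normal(221/79, 66/79)
obs 3: x=-1/4 → posterior Normal(218/91, 66/91)
obs 4: x=1/4 → posterior Normal(221/103, 66/103)
obs 5: x=2 → posterior Normal(49/23, 66/115)
obs 6: x=2 → posterior Normal(269/127, 66/127)
obs 7: x=-6 → posterior Normal(197/139, 66/139)
obs 8: x=5/2 → posterior Normal(227/151, 66/151)
obs 9: x=-1/2 → posterior Normal(221/163, 66/163)

k = 5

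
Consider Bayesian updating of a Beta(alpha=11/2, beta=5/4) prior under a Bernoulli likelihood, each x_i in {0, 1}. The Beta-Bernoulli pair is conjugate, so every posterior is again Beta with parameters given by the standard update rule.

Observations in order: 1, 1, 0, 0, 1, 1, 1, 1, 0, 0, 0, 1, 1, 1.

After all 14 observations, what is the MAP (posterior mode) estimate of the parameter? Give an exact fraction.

obs 1: x=1 → posterior Beta(13/2, 5/4)
obs 2: x=1 → posterior Beta(15/2, 5/4)
obs 3: x=0 → posterior Beta(15/2, 9/4)
obs 4: x=0 → posterior Beta(15/2, 13/4)
obs 5: x=1 → posterior Beta(17/2, 13/4)
obs 6: x=1 → posterior Beta(19/2, 13/4)
obs 7: x=1 → posterior Beta(21/2, 13/4)
obs 8: x=1 → posterior Beta(23/2, 13/4)
obs 9: x=0 → posterior Beta(23/2, 17/4)
obs 10: x=0 → posterior Beta(23/2, 21/4)
obs 11: x=0 → posterior Beta(23/2, 25/4)
obs 12: x=1 → posterior Beta(25/2, 25/4)
obs 13: x=1 → posterior Beta(27/2, 25/4)
obs 14: x=1 → posterior Beta(29/2, 25/4)

18/25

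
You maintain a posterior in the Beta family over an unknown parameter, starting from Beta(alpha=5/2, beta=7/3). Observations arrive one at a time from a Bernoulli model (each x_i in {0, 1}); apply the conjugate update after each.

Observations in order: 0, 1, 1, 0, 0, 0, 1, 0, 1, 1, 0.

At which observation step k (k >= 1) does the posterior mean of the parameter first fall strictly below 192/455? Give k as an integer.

obs 1: x=0 → posterior Beta(5/2, 10/3)
obs 2: x=1 → posterior Beta(7/2, 10/3)
obs 3: x=1 → posterior Beta(9/2, 10/3)
obs 4: x=0 → posterior Beta(9/2, 13/3)
obs 5: x=0 → posterior Beta(9/2, 16/3)
obs 6: x=0 → posterior Beta(9/2, 19/3)
obs 7: x=1 → posterior Beta(11/2, 19/3)
obs 8: x=0 → posterior Beta(11/2, 22/3)
obs 9: x=1 → posterior Beta(13/2, 22/3)
obs 10: x=1 → posterior Beta(15/2, 22/3)
obs 11: x=0 → posterior Beta(15/2, 25/3)

k = 6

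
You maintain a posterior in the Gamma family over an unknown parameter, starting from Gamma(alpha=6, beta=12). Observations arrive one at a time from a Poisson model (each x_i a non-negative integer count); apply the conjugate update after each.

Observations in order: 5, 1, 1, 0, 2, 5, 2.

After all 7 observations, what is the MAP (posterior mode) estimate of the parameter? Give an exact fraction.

obs 1: x=5 → posterior Gamma(11, 13)
obs 2: x=1 → posterior Gamma(12, 14)
obs 3: x=1 → posterior Gamma(13, 15)
obs 4: x=0 → posterior Gamma(13, 16)
obs 5: x=2 → posterior Gamma(15, 17)
obs 6: x=5 → posterior Gamma(20, 18)
obs 7: x=2 → posterior Gamma(22, 19)

21/19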